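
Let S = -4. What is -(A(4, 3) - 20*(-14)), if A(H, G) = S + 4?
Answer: -280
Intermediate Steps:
A(H, G) = 0 (A(H, G) = -4 + 4 = 0)
-(A(4, 3) - 20*(-14)) = -(0 - 20*(-14)) = -(0 + 280) = -1*280 = -280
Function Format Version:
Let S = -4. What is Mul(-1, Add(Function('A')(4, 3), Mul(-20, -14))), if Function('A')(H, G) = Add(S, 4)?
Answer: -280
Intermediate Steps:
Function('A')(H, G) = 0 (Function('A')(H, G) = Add(-4, 4) = 0)
Mul(-1, Add(Function('A')(4, 3), Mul(-20, -14))) = Mul(-1, Add(0, Mul(-20, -14))) = Mul(-1, Add(0, 280)) = Mul(-1, 280) = -280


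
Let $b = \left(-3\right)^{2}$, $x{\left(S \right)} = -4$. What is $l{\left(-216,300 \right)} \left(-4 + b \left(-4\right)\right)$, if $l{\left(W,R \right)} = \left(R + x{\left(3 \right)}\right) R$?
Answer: $-3552000$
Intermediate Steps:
$b = 9$
$l{\left(W,R \right)} = R \left(-4 + R\right)$ ($l{\left(W,R \right)} = \left(R - 4\right) R = \left(-4 + R\right) R = R \left(-4 + R\right)$)
$l{\left(-216,300 \right)} \left(-4 + b \left(-4\right)\right) = 300 \left(-4 + 300\right) \left(-4 + 9 \left(-4\right)\right) = 300 \cdot 296 \left(-4 - 36\right) = 88800 \left(-40\right) = -3552000$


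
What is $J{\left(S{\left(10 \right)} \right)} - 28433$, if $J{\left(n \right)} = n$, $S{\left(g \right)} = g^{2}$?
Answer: $-28333$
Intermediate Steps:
$J{\left(S{\left(10 \right)} \right)} - 28433 = 10^{2} - 28433 = 100 - 28433 = -28333$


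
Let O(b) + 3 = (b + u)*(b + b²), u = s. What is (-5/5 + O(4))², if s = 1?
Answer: 9216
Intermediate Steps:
u = 1
O(b) = -3 + (1 + b)*(b + b²) (O(b) = -3 + (b + 1)*(b + b²) = -3 + (1 + b)*(b + b²))
(-5/5 + O(4))² = (-5/5 + (-3 + 4 + 4³ + 2*4²))² = (-5*⅕ + (-3 + 4 + 64 + 2*16))² = (-1 + (-3 + 4 + 64 + 32))² = (-1 + 97)² = 96² = 9216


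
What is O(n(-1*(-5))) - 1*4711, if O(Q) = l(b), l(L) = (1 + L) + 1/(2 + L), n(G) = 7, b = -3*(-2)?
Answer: -37631/8 ≈ -4703.9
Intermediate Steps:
b = 6
l(L) = 1 + L + 1/(2 + L)
O(Q) = 57/8 (O(Q) = (3 + 6² + 3*6)/(2 + 6) = (3 + 36 + 18)/8 = (⅛)*57 = 57/8)
O(n(-1*(-5))) - 1*4711 = 57/8 - 1*4711 = 57/8 - 4711 = -37631/8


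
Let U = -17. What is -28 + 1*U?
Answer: -45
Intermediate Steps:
-28 + 1*U = -28 + 1*(-17) = -28 - 17 = -45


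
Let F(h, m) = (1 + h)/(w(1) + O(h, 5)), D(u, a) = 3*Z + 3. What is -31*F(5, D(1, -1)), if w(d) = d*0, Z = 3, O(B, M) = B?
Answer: -186/5 ≈ -37.200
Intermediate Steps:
w(d) = 0
D(u, a) = 12 (D(u, a) = 3*3 + 3 = 9 + 3 = 12)
F(h, m) = (1 + h)/h (F(h, m) = (1 + h)/(0 + h) = (1 + h)/h)
-31*F(5, D(1, -1)) = -31*(1 + 5)/5 = -31*6/5 = -186/5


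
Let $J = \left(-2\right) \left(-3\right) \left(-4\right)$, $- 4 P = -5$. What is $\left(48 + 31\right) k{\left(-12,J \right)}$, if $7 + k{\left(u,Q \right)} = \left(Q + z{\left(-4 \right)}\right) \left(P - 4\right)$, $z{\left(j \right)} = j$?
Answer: $5530$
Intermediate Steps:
$P = \frac{5}{4}$ ($P = \left(- \frac{1}{4}\right) \left(-5\right) = \frac{5}{4} \approx 1.25$)
$J = -24$ ($J = 6 \left(-4\right) = -24$)
$k{\left(u,Q \right)} = 4 - \frac{11 Q}{4}$ ($k{\left(u,Q \right)} = -7 + \left(Q - 4\right) \left(\frac{5}{4} - 4\right) = -7 + \left(-4 + Q\right) \left(- \frac{11}{4}\right) = -7 - \left(-11 + \frac{11 Q}{4}\right) = 4 - \frac{11 Q}{4}$)
$\left(48 + 31\right) k{\left(-12,J \right)} = \left(48 + 31\right) \left(4 - -66\right) = 79 \left(4 + 66\right) = 79 \cdot 70 = 5530$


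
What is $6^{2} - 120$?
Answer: $-84$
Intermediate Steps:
$6^{2} - 120 = 36 - 120 = -84$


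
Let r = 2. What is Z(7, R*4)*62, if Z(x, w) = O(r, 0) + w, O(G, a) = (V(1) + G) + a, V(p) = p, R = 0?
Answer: 186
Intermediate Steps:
O(G, a) = 1 + G + a (O(G, a) = (1 + G) + a = 1 + G + a)
Z(x, w) = 3 + w (Z(x, w) = (1 + 2 + 0) + w = 3 + w)
Z(7, R*4)*62 = (3 + 0*4)*62 = (3 + 0)*62 = 3*62 = 186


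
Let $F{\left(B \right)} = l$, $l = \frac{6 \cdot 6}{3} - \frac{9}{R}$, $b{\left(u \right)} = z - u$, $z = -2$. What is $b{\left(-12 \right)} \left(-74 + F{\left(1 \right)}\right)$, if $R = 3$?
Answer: $-650$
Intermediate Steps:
$b{\left(u \right)} = -2 - u$
$l = 9$ ($l = \frac{6 \cdot 6}{3} - \frac{9}{3} = 36 \cdot \frac{1}{3} - 3 = 12 - 3 = 9$)
$F{\left(B \right)} = 9$
$b{\left(-12 \right)} \left(-74 + F{\left(1 \right)}\right) = \left(-2 - -12\right) \left(-74 + 9\right) = \left(-2 + 12\right) \left(-65\right) = 10 \left(-65\right) = -650$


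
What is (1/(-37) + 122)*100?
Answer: 451300/37 ≈ 12197.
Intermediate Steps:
(1/(-37) + 122)*100 = (-1/37 + 122)*100 = (4513/37)*100 = 451300/37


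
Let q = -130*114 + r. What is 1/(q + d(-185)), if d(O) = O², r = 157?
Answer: 1/19562 ≈ 5.1120e-5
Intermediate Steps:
q = -14663 (q = -130*114 + 157 = -14820 + 157 = -14663)
1/(q + d(-185)) = 1/(-14663 + (-185)²) = 1/(-14663 + 34225) = 1/19562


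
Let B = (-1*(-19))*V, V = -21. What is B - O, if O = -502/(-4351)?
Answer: -1736551/4351 ≈ -399.12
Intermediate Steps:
O = 502/4351 (O = -502*(-1/4351) = 502/4351 ≈ 0.11538)
B = -399 (B = -1*(-19)*(-21) = 19*(-21) = -399)
B - O = -399 - 1*502/4351 = -399 - 502/4351 = -1736551/4351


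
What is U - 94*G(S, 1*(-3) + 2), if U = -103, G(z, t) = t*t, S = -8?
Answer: -197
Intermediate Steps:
G(z, t) = t**2
U - 94*G(S, 1*(-3) + 2) = -103 - 94*(1*(-3) + 2)**2 = -103 - 94*(-3 + 2)**2 = -103 - 94*(-1)**2 = -103 - 94*1 = -103 - 94 = -197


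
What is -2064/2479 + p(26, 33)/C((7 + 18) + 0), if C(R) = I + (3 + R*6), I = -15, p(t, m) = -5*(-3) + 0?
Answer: -82549/114034 ≈ -0.72390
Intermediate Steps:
p(t, m) = 15 (p(t, m) = 15 + 0 = 15)
C(R) = -12 + 6*R (C(R) = -15 + (3 + R*6) = -15 + (3 + 6*R) = -12 + 6*R)
-2064/2479 + p(26, 33)/C((7 + 18) + 0) = -2064/2479 + 15/(-12 + 6*((7 + 18) + 0)) = -2064*1/2479 + 15/(-12 + 6*(25 + 0)) = -2064/2479 + 15/(-12 + 6*25) = -2064/2479 + 15/(-12 + 150) = -2064/2479 + 15/138 = -2064/2479 + 15*(1/138) = -2064/2479 + 5/46 = -82549/114034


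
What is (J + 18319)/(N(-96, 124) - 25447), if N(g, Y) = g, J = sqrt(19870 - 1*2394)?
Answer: -2617/3649 - 2*sqrt(4369)/25543 ≈ -0.72236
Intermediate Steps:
J = 2*sqrt(4369) (J = sqrt(19870 - 2394) = sqrt(17476) = 2*sqrt(4369) ≈ 132.20)
(J + 18319)/(N(-96, 124) - 25447) = (2*sqrt(4369) + 18319)/(-96 - 25447) = (18319 + 2*sqrt(4369))/(-25543) = (18319 + 2*sqrt(4369))*(-1/25543) = -2617/3649 - 2*sqrt(4369)/25543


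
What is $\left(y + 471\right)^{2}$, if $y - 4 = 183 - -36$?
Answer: $481636$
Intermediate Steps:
$y = 223$ ($y = 4 + \left(183 - -36\right) = 4 + \left(183 + 36\right) = 4 + 219 = 223$)
$\left(y + 471\right)^{2} = \left(223 + 471\right)^{2} = 694^{2} = 481636$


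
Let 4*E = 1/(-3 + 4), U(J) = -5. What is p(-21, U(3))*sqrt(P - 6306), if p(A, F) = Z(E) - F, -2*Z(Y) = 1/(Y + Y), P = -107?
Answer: 44*I*sqrt(53) ≈ 320.32*I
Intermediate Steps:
E = 1/4 (E = 1/(4*(-3 + 4)) = (1/4)/1 = (1/4)*1 = 1/4 ≈ 0.25000)
Z(Y) = -1/(4*Y) (Z(Y) = -1/(2*(Y + Y)) = -1/(2*Y)/2 = -1/(4*Y))
p(A, F) = -1 - F (p(A, F) = -1/(4*1/4) - F = -1/4*4 - F = -1 - F)
p(-21, U(3))*sqrt(P - 6306) = (-1 - 1*(-5))*sqrt(-107 - 6306) = (-1 + 5)*sqrt(-6413) = 4*(11*I*sqrt(53)) = 44*I*sqrt(53)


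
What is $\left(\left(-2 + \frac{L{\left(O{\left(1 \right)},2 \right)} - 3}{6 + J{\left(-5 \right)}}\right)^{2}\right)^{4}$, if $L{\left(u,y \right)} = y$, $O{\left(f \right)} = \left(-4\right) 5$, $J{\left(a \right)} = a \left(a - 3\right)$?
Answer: $\frac{5595818096650401}{20047612231936} \approx 279.13$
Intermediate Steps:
$J{\left(a \right)} = a \left(-3 + a\right)$
$O{\left(f \right)} = -20$
$\left(\left(-2 + \frac{L{\left(O{\left(1 \right)},2 \right)} - 3}{6 + J{\left(-5 \right)}}\right)^{2}\right)^{4} = \left(\left(-2 + \frac{2 - 3}{6 - 5 \left(-3 - 5\right)}\right)^{2}\right)^{4} = \left(\left(-2 - \frac{1}{6 - -40}\right)^{2}\right)^{4} = \left(\left(-2 - \frac{1}{6 + 40}\right)^{2}\right)^{4} = \left(\left(-2 - \frac{1}{46}\right)^{2}\right)^{4} = \left(\left(- \frac{93}{46}\right)^{2}\right)^{4} = \left(\frac{8649}{2116}\right)^{4} = \frac{5595818096650401}{20047612231936}$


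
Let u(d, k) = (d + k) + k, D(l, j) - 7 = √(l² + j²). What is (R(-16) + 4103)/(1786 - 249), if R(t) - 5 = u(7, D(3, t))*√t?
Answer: 4108/1537 + 4*I*(21 + 2*√265)/1537 ≈ 2.6727 + 0.13938*I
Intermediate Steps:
D(l, j) = 7 + √(j² + l²) (D(l, j) = 7 + √(l² + j²) = 7 + √(j² + l²))
u(d, k) = d + 2*k
R(t) = 5 + √t*(21 + 2*√(9 + t²)) (R(t) = 5 + (7 + 2*(7 + √(t² + 3²)))*√t = 5 + (7 + 2*(7 + √(t² + 9)))*√t = 5 + (7 + 2*(7 + √(9 + t²)))*√t = 5 + (7 + (14 + 2*√(9 + t²)))*√t = 5 + (21 + 2*√(9 + t²))*√t = 5 + √t*(21 + 2*√(9 + t²)))
(R(-16) + 4103)/(1786 - 249) = ((5 + √(-16)*(21 + 2*√(9 + (-16)²))) + 4103)/(1786 - 249) = ((5 + (4*I)*(21 + 2*√(9 + 256))) + 4103)/1537 = ((5 + (4*I)*(21 + 2*√265)) + 4103)*(1/1537) = ((5 + 4*I*(21 + 2*√265)) + 4103)*(1/1537) = (4108 + 4*I*(21 + 2*√265))*(1/1537) = 4108/1537 + 4*I*(21 + 2*√265)/1537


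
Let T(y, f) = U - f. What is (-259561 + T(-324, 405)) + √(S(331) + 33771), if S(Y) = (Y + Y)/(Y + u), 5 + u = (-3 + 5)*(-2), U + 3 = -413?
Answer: -260382 + √875431382/161 ≈ -2.6020e+5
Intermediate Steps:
U = -416 (U = -3 - 413 = -416)
u = -9 (u = -5 + (-3 + 5)*(-2) = -5 + 2*(-2) = -5 - 4 = -9)
S(Y) = 2*Y/(-9 + Y) (S(Y) = (Y + Y)/(Y - 9) = (2*Y)/(-9 + Y) = 2*Y/(-9 + Y))
T(y, f) = -416 - f
(-259561 + T(-324, 405)) + √(S(331) + 33771) = (-259561 + (-416 - 1*405)) + √(2*331/(-9 + 331) + 33771) = (-259561 + (-416 - 405)) + √(2*331/322 + 33771) = (-259561 - 821) + √(2*331*(1/322) + 33771) = -260382 + √(331/161 + 33771) = -260382 + √(5437462/161) = -260382 + √875431382/161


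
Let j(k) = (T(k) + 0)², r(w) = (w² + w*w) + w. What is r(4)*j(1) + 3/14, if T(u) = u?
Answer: 507/14 ≈ 36.214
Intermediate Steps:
r(w) = w + 2*w² (r(w) = (w² + w²) + w = 2*w² + w = w + 2*w²)
j(k) = k² (j(k) = (k + 0)² = k²)
r(4)*j(1) + 3/14 = (4*(1 + 2*4))*1² + 3/14 = (4*(1 + 8))*1 + 3*(1/14) = (4*9)*1 + 3/14 = 36*1 + 3/14 = 36 + 3/14 = 507/14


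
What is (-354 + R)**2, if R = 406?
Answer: 2704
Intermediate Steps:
(-354 + R)**2 = (-354 + 406)**2 = 52**2 = 2704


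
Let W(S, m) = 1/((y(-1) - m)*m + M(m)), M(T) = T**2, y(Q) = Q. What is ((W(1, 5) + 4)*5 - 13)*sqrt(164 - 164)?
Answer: 0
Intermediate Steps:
W(S, m) = 1/(m**2 + m*(-1 - m)) (W(S, m) = 1/((-1 - m)*m + m**2) = 1/(m*(-1 - m) + m**2) = 1/(m**2 + m*(-1 - m)))
((W(1, 5) + 4)*5 - 13)*sqrt(164 - 164) = ((-1/5 + 4)*5 - 13)*sqrt(164 - 164) = ((-1*1/5 + 4)*5 - 13)*sqrt(0) = ((-1/5 + 4)*5 - 13)*0 = ((19/5)*5 - 13)*0 = (19 - 13)*0 = 6*0 = 0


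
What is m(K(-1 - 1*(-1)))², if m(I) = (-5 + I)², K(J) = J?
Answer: 625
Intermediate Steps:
m(K(-1 - 1*(-1)))² = ((-5 + (-1 - 1*(-1)))²)² = ((-5 + (-1 + 1))²)² = ((-5 + 0)²)² = ((-5)²)² = 25² = 625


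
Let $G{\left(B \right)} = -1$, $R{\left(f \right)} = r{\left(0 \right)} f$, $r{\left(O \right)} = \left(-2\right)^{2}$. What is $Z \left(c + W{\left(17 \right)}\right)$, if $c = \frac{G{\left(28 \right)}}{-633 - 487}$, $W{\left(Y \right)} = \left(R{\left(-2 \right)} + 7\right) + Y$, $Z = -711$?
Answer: $- \frac{12741831}{1120} \approx -11377.0$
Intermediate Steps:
$r{\left(O \right)} = 4$
$R{\left(f \right)} = 4 f$
$W{\left(Y \right)} = -1 + Y$ ($W{\left(Y \right)} = \left(4 \left(-2\right) + 7\right) + Y = \left(-8 + 7\right) + Y = -1 + Y$)
$c = \frac{1}{1120}$ ($c = - \frac{1}{-633 - 487} = - \frac{1}{-1120} = \left(-1\right) \left(- \frac{1}{1120}\right) = \frac{1}{1120} \approx 0.00089286$)
$Z \left(c + W{\left(17 \right)}\right) = - 711 \left(\frac{1}{1120} + \left(-1 + 17\right)\right) = - 711 \left(\frac{1}{1120} + 16\right) = \left(-711\right) \frac{17921}{1120} = - \frac{12741831}{1120}$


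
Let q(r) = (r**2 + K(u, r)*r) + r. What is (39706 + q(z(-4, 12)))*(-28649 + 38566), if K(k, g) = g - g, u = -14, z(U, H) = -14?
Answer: 395569296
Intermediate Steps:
K(k, g) = 0
q(r) = r + r**2 (q(r) = (r**2 + 0*r) + r = (r**2 + 0) + r = r**2 + r = r + r**2)
(39706 + q(z(-4, 12)))*(-28649 + 38566) = (39706 - 14*(1 - 14))*(-28649 + 38566) = (39706 - 14*(-13))*9917 = (39706 + 182)*9917 = 39888*9917 = 395569296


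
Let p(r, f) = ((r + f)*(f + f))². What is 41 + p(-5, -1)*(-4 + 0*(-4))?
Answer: -535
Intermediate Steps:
p(r, f) = 4*f²*(f + r)² (p(r, f) = ((f + r)*(2*f))² = (2*f*(f + r))² = 4*f²*(f + r)²)
41 + p(-5, -1)*(-4 + 0*(-4)) = 41 + (4*(-1)²*(-1 - 5)²)*(-4 + 0*(-4)) = 41 + (4*1*(-6)²)*(-4 + 0) = 41 + (4*1*36)*(-4) = 41 + 144*(-4) = 41 - 576 = -535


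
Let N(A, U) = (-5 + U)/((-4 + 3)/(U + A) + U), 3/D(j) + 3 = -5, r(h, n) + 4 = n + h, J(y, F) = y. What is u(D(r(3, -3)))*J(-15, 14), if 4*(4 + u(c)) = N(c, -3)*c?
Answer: 18735/292 ≈ 64.161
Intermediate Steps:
r(h, n) = -4 + h + n (r(h, n) = -4 + (n + h) = -4 + (h + n) = -4 + h + n)
D(j) = -3/8 (D(j) = 3/(-3 - 5) = 3/(-8) = 3*(-⅛) = -3/8)
N(A, U) = (-5 + U)/(U - 1/(A + U)) (N(A, U) = (-5 + U)/(-1/(A + U) + U) = (-5 + U)/(U - 1/(A + U)))
u(c) = -4 + c*(24 - 8*c)/(4*(8 - 3*c)) (u(c) = -4 + ((((-3)² - 5*c - 5*(-3) + c*(-3))/(-1 + (-3)² + c*(-3)))*c)/4 = -4 + (((9 - 5*c + 15 - 3*c)/(-1 + 9 - 3*c))*c)/4 = -4 + (((24 - 8*c)/(8 - 3*c))*c)/4 = -4 + (c*(24 - 8*c)/(8 - 3*c))/4 = -4 + c*(24 - 8*c)/(4*(8 - 3*c)))
u(D(r(3, -3)))*J(-15, 14) = (2*(16 + (-3/8)² - 9*(-3/8))/(-8 + 3*(-3/8)))*(-15) = (2*(16 + 9/64 + 27/8)/(-8 - 9/8))*(-15) = (2*(1249/64)/(-73/8))*(-15) = (2*(-8/73)*(1249/64))*(-15) = -1249/292*(-15) = 18735/292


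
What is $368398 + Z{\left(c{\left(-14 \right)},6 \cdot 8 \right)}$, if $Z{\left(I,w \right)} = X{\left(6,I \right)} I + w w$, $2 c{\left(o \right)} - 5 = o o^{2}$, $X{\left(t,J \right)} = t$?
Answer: $362485$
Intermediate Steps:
$c{\left(o \right)} = \frac{5}{2} + \frac{o^{3}}{2}$ ($c{\left(o \right)} = \frac{5}{2} + \frac{o o^{2}}{2} = \frac{5}{2} + \frac{o^{3}}{2}$)
$Z{\left(I,w \right)} = w^{2} + 6 I$ ($Z{\left(I,w \right)} = 6 I + w w = 6 I + w^{2} = w^{2} + 6 I$)
$368398 + Z{\left(c{\left(-14 \right)},6 \cdot 8 \right)} = 368398 + \left(\left(6 \cdot 8\right)^{2} + 6 \left(\frac{5}{2} + \frac{\left(-14\right)^{3}}{2}\right)\right) = 368398 + \left(48^{2} + 6 \left(\frac{5}{2} + \frac{1}{2} \left(-2744\right)\right)\right) = 368398 + \left(2304 + 6 \left(\frac{5}{2} - 1372\right)\right) = 368398 + \left(2304 + 6 \left(- \frac{2739}{2}\right)\right) = 368398 + \left(2304 - 8217\right) = 368398 - 5913 = 362485$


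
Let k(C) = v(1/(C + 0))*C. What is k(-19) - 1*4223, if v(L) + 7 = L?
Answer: -4089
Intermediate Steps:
v(L) = -7 + L
k(C) = C*(-7 + 1/C) (k(C) = (-7 + 1/(C + 0))*C = (-7 + 1/C)*C = C*(-7 + 1/C))
k(-19) - 1*4223 = (1 - 7*(-19)) - 1*4223 = (1 + 133) - 4223 = 134 - 4223 = -4089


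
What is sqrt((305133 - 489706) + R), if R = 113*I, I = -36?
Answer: I*sqrt(188641) ≈ 434.33*I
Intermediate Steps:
R = -4068 (R = 113*(-36) = -4068)
sqrt((305133 - 489706) + R) = sqrt((305133 - 489706) - 4068) = sqrt(-184573 - 4068) = sqrt(-188641) = I*sqrt(188641)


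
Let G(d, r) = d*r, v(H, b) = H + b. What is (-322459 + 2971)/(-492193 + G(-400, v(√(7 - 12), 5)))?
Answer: 157888733184/244227521249 - 127795200*I*√5/244227521249 ≈ 0.64648 - 0.0011701*I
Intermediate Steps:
(-322459 + 2971)/(-492193 + G(-400, v(√(7 - 12), 5))) = (-322459 + 2971)/(-492193 - 400*(√(7 - 12) + 5)) = -319488/(-492193 - 400*(√(-5) + 5)) = -319488/(-492193 - 400*(I*√5 + 5)) = -319488/(-492193 - 400*(5 + I*√5)) = -319488/(-492193 + (-2000 - 400*I*√5)) = -319488/(-494193 - 400*I*√5)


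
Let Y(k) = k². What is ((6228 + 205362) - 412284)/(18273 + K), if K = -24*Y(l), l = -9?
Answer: -66898/5443 ≈ -12.291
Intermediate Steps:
K = -1944 (K = -24*(-9)² = -24*81 = -1944)
((6228 + 205362) - 412284)/(18273 + K) = ((6228 + 205362) - 412284)/(18273 - 1944) = (211590 - 412284)/16329 = -200694*1/16329 = -66898/5443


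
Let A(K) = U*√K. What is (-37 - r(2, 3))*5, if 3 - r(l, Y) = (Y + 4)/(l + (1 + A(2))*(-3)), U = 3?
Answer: -4595/23 - 45*√2/23 ≈ -202.55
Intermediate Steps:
A(K) = 3*√K
r(l, Y) = 3 - (4 + Y)/(-3 + l - 9*√2) (r(l, Y) = 3 - (Y + 4)/(l + (1 + 3*√2)*(-3)) = 3 - (4 + Y)/(l + (-3 - 9*√2)) = 3 - (4 + Y)/(-3 + l - 9*√2))
(-37 - r(2, 3))*5 = (-37 - (13 + 3 - 3*2 + 27*√2)/(3 - 1*2 + 9*√2))*5 = (-37 - (13 + 3 - 6 + 27*√2)/(3 - 2 + 9*√2))*5 = (-37 - (10 + 27*√2)/(1 + 9*√2))*5 = -185 - 5*(10 + 27*√2)/(1 + 9*√2)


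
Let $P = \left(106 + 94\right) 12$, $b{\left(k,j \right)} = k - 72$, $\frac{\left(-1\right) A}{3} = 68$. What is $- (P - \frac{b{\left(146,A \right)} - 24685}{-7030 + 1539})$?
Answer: $- \frac{13153789}{5491} \approx -2395.5$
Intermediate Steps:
$A = -204$ ($A = \left(-3\right) 68 = -204$)
$b{\left(k,j \right)} = -72 + k$ ($b{\left(k,j \right)} = k - 72 = -72 + k$)
$P = 2400$ ($P = 200 \cdot 12 = 2400$)
$- (P - \frac{b{\left(146,A \right)} - 24685}{-7030 + 1539}) = - (2400 - \frac{\left(-72 + 146\right) - 24685}{-7030 + 1539}) = - (2400 - \frac{74 - 24685}{-5491}) = - (2400 - \left(-24611\right) \left(- \frac{1}{5491}\right)) = - (2400 - \frac{24611}{5491}) = \left(-1\right) \frac{13153789}{5491} = - \frac{13153789}{5491}$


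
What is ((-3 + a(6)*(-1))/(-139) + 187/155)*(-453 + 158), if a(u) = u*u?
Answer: -1890242/4309 ≈ -438.67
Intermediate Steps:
a(u) = u²
((-3 + a(6)*(-1))/(-139) + 187/155)*(-453 + 158) = ((-3 + 6²*(-1))/(-139) + 187/155)*(-453 + 158) = ((-3 + 36*(-1))*(-1/139) + 187*(1/155))*(-295) = ((-3 - 36)*(-1/139) + 187/155)*(-295) = (-39*(-1/139) + 187/155)*(-295) = (39/139 + 187/155)*(-295) = (32038/21545)*(-295) = -1890242/4309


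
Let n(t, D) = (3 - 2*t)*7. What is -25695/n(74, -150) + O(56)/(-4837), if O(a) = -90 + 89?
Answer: 3551078/140273 ≈ 25.315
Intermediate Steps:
O(a) = -1
n(t, D) = 21 - 14*t
-25695/n(74, -150) + O(56)/(-4837) = -25695/(21 - 14*74) - 1/(-4837) = -25695/(21 - 1036) - 1*(-1/4837) = -25695/(-1015) + 1/4837 = -25695*(-1/1015) + 1/4837 = 5139/203 + 1/4837 = 3551078/140273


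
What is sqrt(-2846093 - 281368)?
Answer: I*sqrt(3127461) ≈ 1768.5*I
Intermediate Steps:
sqrt(-2846093 - 281368) = sqrt(-3127461) = I*sqrt(3127461)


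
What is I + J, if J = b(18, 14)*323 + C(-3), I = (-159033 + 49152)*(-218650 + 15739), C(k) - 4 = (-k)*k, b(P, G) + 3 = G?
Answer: 22296067139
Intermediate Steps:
b(P, G) = -3 + G
C(k) = 4 - k**2 (C(k) = 4 + (-k)*k = 4 - k**2)
I = 22296063591 (I = -109881*(-202911) = 22296063591)
J = 3548 (J = (-3 + 14)*323 + (4 - 1*(-3)**2) = 11*323 + (4 - 1*9) = 3553 + (4 - 9) = 3553 - 5 = 3548)
I + J = 22296063591 + 3548 = 22296067139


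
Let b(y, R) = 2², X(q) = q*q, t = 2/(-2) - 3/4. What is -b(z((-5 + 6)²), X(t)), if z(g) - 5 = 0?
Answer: -4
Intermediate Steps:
t = -7/4 (t = 2*(-½) - 3*¼ = -1 - ¾ = -7/4 ≈ -1.7500)
X(q) = q²
z(g) = 5 (z(g) = 5 + 0 = 5)
b(y, R) = 4
-b(z((-5 + 6)²), X(t)) = -1*4 = -4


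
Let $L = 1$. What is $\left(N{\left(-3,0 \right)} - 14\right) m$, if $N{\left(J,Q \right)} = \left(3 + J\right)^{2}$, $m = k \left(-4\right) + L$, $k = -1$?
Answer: $-70$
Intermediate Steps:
$m = 5$ ($m = \left(-1\right) \left(-4\right) + 1 = 4 + 1 = 5$)
$\left(N{\left(-3,0 \right)} - 14\right) m = \left(\left(3 - 3\right)^{2} - 14\right) 5 = \left(0^{2} - 14\right) 5 = \left(0 - 14\right) 5 = \left(-14\right) 5 = -70$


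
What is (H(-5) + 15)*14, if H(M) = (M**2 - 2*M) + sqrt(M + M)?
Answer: 700 + 14*I*sqrt(10) ≈ 700.0 + 44.272*I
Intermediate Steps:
H(M) = M**2 - 2*M + sqrt(2)*sqrt(M) (H(M) = (M**2 - 2*M) + sqrt(2*M) = (M**2 - 2*M) + sqrt(2)*sqrt(M) = M**2 - 2*M + sqrt(2)*sqrt(M))
(H(-5) + 15)*14 = (((-5)**2 - 2*(-5) + sqrt(2)*sqrt(-5)) + 15)*14 = ((25 + 10 + sqrt(2)*(I*sqrt(5))) + 15)*14 = ((25 + 10 + I*sqrt(10)) + 15)*14 = ((35 + I*sqrt(10)) + 15)*14 = (50 + I*sqrt(10))*14 = 700 + 14*I*sqrt(10)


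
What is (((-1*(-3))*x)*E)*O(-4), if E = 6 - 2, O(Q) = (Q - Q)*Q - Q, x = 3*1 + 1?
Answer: 192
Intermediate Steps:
x = 4 (x = 3 + 1 = 4)
O(Q) = -Q (O(Q) = 0*Q - Q = 0 - Q = -Q)
E = 4
(((-1*(-3))*x)*E)*O(-4) = ((-1*(-3)*4)*4)*(-1*(-4)) = ((3*4)*4)*4 = (12*4)*4 = 48*4 = 192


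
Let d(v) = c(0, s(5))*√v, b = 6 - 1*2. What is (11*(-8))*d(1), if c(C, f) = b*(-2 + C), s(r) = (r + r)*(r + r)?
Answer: 704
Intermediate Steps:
b = 4 (b = 6 - 2 = 4)
s(r) = 4*r² (s(r) = (2*r)*(2*r) = 4*r²)
c(C, f) = -8 + 4*C (c(C, f) = 4*(-2 + C) = -8 + 4*C)
d(v) = -8*√v (d(v) = (-8 + 4*0)*√v = (-8 + 0)*√v = -8*√v)
(11*(-8))*d(1) = (11*(-8))*(-8*√1) = -(-704) = -88*(-8) = 704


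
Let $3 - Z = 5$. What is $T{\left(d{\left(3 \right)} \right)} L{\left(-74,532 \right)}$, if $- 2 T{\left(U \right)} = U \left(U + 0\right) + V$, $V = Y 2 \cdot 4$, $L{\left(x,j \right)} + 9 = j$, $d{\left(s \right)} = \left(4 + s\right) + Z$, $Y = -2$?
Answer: $- \frac{4707}{2} \approx -2353.5$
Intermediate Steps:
$Z = -2$ ($Z = 3 - 5 = -2$)
$d{\left(s \right)} = 2 + s$ ($d{\left(s \right)} = \left(4 + s\right) - 2 = 2 + s$)
$L{\left(x,j \right)} = -9 + j$
$V = -16$ ($V = \left(-2\right) 2 \cdot 4 = \left(-4\right) 4 = -16$)
$T{\left(U \right)} = 8 - \frac{U^{2}}{2}$ ($T{\left(U \right)} = - \frac{U \left(U + 0\right) - 16}{2} = - \frac{U U - 16}{2} = - \frac{U^{2} - 16}{2} = - \frac{-16 + U^{2}}{2} = 8 - \frac{U^{2}}{2}$)
$T{\left(d{\left(3 \right)} \right)} L{\left(-74,532 \right)} = \left(8 - \frac{\left(2 + 3\right)^{2}}{2}\right) \left(-9 + 532\right) = \left(8 - \frac{5^{2}}{2}\right) 523 = \left(8 - \frac{25}{2}\right) 523 = \left(- \frac{9}{2}\right) 523 = - \frac{4707}{2}$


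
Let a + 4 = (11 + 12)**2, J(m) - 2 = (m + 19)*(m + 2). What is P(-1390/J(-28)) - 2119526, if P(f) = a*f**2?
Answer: -29258691899/13924 ≈ -2.1013e+6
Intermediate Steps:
J(m) = 2 + (2 + m)*(19 + m) (J(m) = 2 + (m + 19)*(m + 2) = 2 + (19 + m)*(2 + m) = 2 + (2 + m)*(19 + m))
a = 525 (a = -4 + (11 + 12)**2 = -4 + 23**2 = -4 + 529 = 525)
P(f) = 525*f**2
P(-1390/J(-28)) - 2119526 = 525*(-1390/(40 + (-28)**2 + 21*(-28)))**2 - 2119526 = 525*(-1390/(40 + 784 - 588))**2 - 2119526 = 525*(-1390/236)**2 - 2119526 = 525*(-1390*1/236)**2 - 2119526 = 525*(-695/118)**2 - 2119526 = 525*(483025/13924) - 2119526 = 253588125/13924 - 2119526 = -29258691899/13924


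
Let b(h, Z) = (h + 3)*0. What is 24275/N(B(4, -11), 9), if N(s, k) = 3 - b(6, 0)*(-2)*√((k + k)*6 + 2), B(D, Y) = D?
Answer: 24275/3 ≈ 8091.7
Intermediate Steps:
b(h, Z) = 0 (b(h, Z) = (3 + h)*0 = 0)
N(s, k) = 3 (N(s, k) = 3 - 0*(-2)*√((k + k)*6 + 2) = 3 - 0*√((2*k)*6 + 2) = 3 - 0*√(12*k + 2) = 3 - 0*√(2 + 12*k) = 3 - 1*0 = 3 + 0 = 3)
24275/N(B(4, -11), 9) = 24275/3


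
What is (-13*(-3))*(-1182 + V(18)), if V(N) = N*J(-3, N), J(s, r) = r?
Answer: -33462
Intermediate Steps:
V(N) = N² (V(N) = N*N = N²)
(-13*(-3))*(-1182 + V(18)) = (-13*(-3))*(-1182 + 18²) = 39*(-1182 + 324) = 39*(-858) = -33462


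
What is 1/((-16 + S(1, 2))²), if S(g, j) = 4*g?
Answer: 1/144 ≈ 0.0069444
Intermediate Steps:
1/((-16 + S(1, 2))²) = 1/((-16 + 4*1)²) = 1/((-16 + 4)²) = 1/((-12)²) = 1/144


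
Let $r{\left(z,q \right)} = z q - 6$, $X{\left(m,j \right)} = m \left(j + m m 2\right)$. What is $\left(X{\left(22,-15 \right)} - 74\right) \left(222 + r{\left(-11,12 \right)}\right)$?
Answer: $1754928$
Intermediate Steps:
$X{\left(m,j \right)} = m \left(j + 2 m^{2}\right)$ ($X{\left(m,j \right)} = m \left(j + m^{2} \cdot 2\right) = m \left(j + 2 m^{2}\right)$)
$r{\left(z,q \right)} = -6 + q z$ ($r{\left(z,q \right)} = q z - 6 = -6 + q z$)
$\left(X{\left(22,-15 \right)} - 74\right) \left(222 + r{\left(-11,12 \right)}\right) = \left(22 \left(-15 + 2 \cdot 22^{2}\right) - 74\right) \left(222 + \left(-6 + 12 \left(-11\right)\right)\right) = \left(22 \left(-15 + 2 \cdot 484\right) - 74\right) \left(222 - 138\right) = \left(22 \left(-15 + 968\right) - 74\right) \left(222 - 138\right) = \left(22 \cdot 953 - 74\right) 84 = \left(20966 - 74\right) 84 = 20892 \cdot 84 = 1754928$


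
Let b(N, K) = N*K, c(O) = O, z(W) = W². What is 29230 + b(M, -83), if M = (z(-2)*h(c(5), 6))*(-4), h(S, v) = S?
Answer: 35870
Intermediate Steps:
M = -80 (M = ((-2)²*5)*(-4) = (4*5)*(-4) = 20*(-4) = -80)
b(N, K) = K*N
29230 + b(M, -83) = 29230 - 83*(-80) = 29230 + 6640 = 35870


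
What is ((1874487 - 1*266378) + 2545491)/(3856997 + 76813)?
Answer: 415360/393381 ≈ 1.0559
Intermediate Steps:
((1874487 - 1*266378) + 2545491)/(3856997 + 76813) = ((1874487 - 266378) + 2545491)/3933810 = (1608109 + 2545491)*(1/3933810) = 4153600*(1/3933810) = 415360/393381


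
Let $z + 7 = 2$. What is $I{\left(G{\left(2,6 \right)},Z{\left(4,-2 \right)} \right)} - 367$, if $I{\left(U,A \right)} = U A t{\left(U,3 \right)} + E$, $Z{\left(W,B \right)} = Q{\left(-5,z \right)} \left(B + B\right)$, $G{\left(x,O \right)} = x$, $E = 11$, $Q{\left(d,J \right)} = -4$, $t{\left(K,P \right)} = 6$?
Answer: $-164$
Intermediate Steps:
$z = -5$ ($z = -7 + 2 = -5$)
$Z{\left(W,B \right)} = - 8 B$ ($Z{\left(W,B \right)} = - 4 \left(B + B\right) = - 4 \cdot 2 B = - 8 B$)
$I{\left(U,A \right)} = 11 + 6 A U$ ($I{\left(U,A \right)} = U A 6 + 11 = A U 6 + 11 = 6 A U + 11 = 11 + 6 A U$)
$I{\left(G{\left(2,6 \right)},Z{\left(4,-2 \right)} \right)} - 367 = \left(11 + 6 \left(\left(-8\right) \left(-2\right)\right) 2\right) - 367 = \left(11 + 6 \cdot 16 \cdot 2\right) - 367 = \left(11 + 192\right) - 367 = 203 - 367 = -164$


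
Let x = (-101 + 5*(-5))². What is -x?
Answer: -15876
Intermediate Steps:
x = 15876 (x = (-101 - 25)² = (-126)² = 15876)
-x = -1*15876 = -15876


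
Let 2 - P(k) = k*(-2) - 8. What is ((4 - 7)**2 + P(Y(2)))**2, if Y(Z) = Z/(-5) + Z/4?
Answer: 9216/25 ≈ 368.64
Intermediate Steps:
Y(Z) = Z/20 (Y(Z) = Z*(-1/5) + Z*(1/4) = -Z/5 + Z/4 = Z/20)
P(k) = 10 + 2*k (P(k) = 2 - (k*(-2) - 8) = 2 - (-2*k - 8) = 2 - (-8 - 2*k) = 2 + (8 + 2*k) = 10 + 2*k)
((4 - 7)**2 + P(Y(2)))**2 = ((4 - 7)**2 + (10 + 2*((1/20)*2)))**2 = ((-3)**2 + (10 + 2*(1/10)))**2 = (9 + (10 + 1/5))**2 = (9 + 51/5)**2 = (96/5)**2 = 9216/25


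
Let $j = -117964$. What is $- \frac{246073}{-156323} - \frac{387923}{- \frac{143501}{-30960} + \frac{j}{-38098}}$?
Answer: $- \frac{831686139450040361}{16576175616509} \approx -50174.0$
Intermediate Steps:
$- \frac{246073}{-156323} - \frac{387923}{- \frac{143501}{-30960} + \frac{j}{-38098}} = - \frac{246073}{-156323} - \frac{387923}{- \frac{143501}{-30960} - \frac{117964}{-38098}} = \left(-246073\right) \left(- \frac{1}{156323}\right) - \frac{387923}{\left(-143501\right) \left(- \frac{1}{30960}\right) - - \frac{58982}{19049}} = \frac{246073}{156323} - \frac{387923}{\frac{143501}{30960} + \frac{58982}{19049}} = \frac{246073}{156323} - \frac{387923}{\frac{106037983}{13715280}} = \frac{246073}{156323} - \frac{5320472563440}{106037983} = - \frac{831686139450040361}{16576175616509}$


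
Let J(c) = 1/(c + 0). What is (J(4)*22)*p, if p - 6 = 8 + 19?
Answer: 363/2 ≈ 181.50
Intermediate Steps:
J(c) = 1/c
p = 33 (p = 6 + (8 + 19) = 6 + 27 = 33)
(J(4)*22)*p = (22/4)*33 = ((¼)*22)*33 = (11/2)*33 = 363/2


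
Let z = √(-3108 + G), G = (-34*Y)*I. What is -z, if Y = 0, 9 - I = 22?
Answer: -2*I*√777 ≈ -55.749*I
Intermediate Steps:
I = -13 (I = 9 - 1*22 = 9 - 22 = -13)
G = 0 (G = -34*0*(-13) = 0*(-13) = 0)
z = 2*I*√777 (z = √(-3108 + 0) = √(-3108) = 2*I*√777 ≈ 55.749*I)
-z = -2*I*√777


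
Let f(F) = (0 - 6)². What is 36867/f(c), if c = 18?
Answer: 12289/12 ≈ 1024.1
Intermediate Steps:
f(F) = 36 (f(F) = (-6)² = 36)
36867/f(c) = 36867/36 = 36867*(1/36) = 12289/12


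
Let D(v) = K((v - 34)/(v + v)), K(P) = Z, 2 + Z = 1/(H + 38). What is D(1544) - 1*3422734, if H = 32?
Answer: -239591519/70 ≈ -3.4227e+6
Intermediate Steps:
Z = -139/70 (Z = -2 + 1/(32 + 38) = -2 + 1/70 = -139/70 ≈ -1.9857)
K(P) = -139/70
D(v) = -139/70
D(1544) - 1*3422734 = -139/70 - 1*3422734 = -139/70 - 3422734 = -239591519/70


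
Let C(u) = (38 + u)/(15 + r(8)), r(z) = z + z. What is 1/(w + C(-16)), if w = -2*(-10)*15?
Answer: 31/9322 ≈ 0.0033255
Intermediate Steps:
r(z) = 2*z
C(u) = 38/31 + u/31 (C(u) = (38 + u)/(15 + 2*8) = (38 + u)/(15 + 16) = (38 + u)/31 = (38 + u)*(1/31) = 38/31 + u/31)
w = 300 (w = 20*15 = 300)
1/(w + C(-16)) = 1/(300 + (38/31 + (1/31)*(-16))) = 1/(300 + (38/31 - 16/31)) = 1/(300 + 22/31) = 1/(9322/31) = 31/9322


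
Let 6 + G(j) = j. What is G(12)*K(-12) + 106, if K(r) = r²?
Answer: 970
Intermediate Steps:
G(j) = -6 + j
G(12)*K(-12) + 106 = (-6 + 12)*(-12)² + 106 = 6*144 + 106 = 864 + 106 = 970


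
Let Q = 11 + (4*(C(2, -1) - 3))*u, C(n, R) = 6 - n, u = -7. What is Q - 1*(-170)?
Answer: 153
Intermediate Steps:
Q = -17 (Q = 11 + (4*((6 - 1*2) - 3))*(-7) = 11 + (4*((6 - 2) - 3))*(-7) = 11 + (4*(4 - 3))*(-7) = 11 + (4*1)*(-7) = 11 + 4*(-7) = 11 - 28 = -17)
Q - 1*(-170) = -17 - 1*(-170) = -17 + 170 = 153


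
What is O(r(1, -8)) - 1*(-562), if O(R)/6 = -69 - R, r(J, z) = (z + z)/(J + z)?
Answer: 940/7 ≈ 134.29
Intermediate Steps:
r(J, z) = 2*z/(J + z) (r(J, z) = (2*z)/(J + z) = 2*z/(J + z))
O(R) = -414 - 6*R (O(R) = 6*(-69 - R) = -414 - 6*R)
O(r(1, -8)) - 1*(-562) = (-414 - 12*(-8)/(1 - 8)) - 1*(-562) = (-414 - 12*(-8)/(-7)) + 562 = (-414 - 12*(-8)*(-1)/7) + 562 = (-414 - 6*16/7) + 562 = (-414 - 96/7) + 562 = -2994/7 + 562 = 940/7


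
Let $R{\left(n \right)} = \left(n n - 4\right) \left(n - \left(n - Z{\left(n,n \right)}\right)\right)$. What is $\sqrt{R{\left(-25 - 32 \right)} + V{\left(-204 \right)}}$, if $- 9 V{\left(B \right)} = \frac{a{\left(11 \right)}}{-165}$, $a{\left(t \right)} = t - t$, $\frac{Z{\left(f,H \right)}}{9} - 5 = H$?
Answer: $6 i \sqrt{42185} \approx 1232.3 i$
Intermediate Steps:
$Z{\left(f,H \right)} = 45 + 9 H$
$a{\left(t \right)} = 0$
$V{\left(B \right)} = 0$ ($V{\left(B \right)} = - \frac{0 \frac{1}{-165}}{9} = - \frac{0 \left(- \frac{1}{165}\right)}{9} = \left(- \frac{1}{9}\right) 0 = 0$)
$R{\left(n \right)} = \left(-4 + n^{2}\right) \left(45 + 9 n\right)$ ($R{\left(n \right)} = \left(n n - 4\right) \left(n + \left(\left(45 + 9 n\right) - n\right)\right) = \left(n^{2} - 4\right) \left(n + \left(45 + 8 n\right)\right) = \left(-4 + n^{2}\right) \left(45 + 9 n\right)$)
$\sqrt{R{\left(-25 - 32 \right)} + V{\left(-204 \right)}} = \sqrt{9 \left(-4 + \left(-25 - 32\right)^{2}\right) \left(5 - 57\right) + 0} = \sqrt{9 \left(-4 + \left(-57\right)^{2}\right) \left(5 - 57\right) + 0} = \sqrt{9 \left(-4 + 3249\right) \left(-52\right) + 0} = \sqrt{9 \cdot 3245 \left(-52\right) + 0} = \sqrt{-1518660 + 0} = \sqrt{-1518660} = 6 i \sqrt{42185}$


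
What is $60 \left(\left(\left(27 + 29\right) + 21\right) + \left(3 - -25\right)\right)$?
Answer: $6300$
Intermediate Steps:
$60 \left(\left(\left(27 + 29\right) + 21\right) + \left(3 - -25\right)\right) = 60 \left(\left(56 + 21\right) + \left(3 + 25\right)\right) = 60 \left(77 + 28\right) = 60 \cdot 105 = 6300$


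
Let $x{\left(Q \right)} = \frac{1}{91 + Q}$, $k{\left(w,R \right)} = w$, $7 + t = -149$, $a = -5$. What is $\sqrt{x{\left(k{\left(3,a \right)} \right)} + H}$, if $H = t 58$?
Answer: $\frac{i \sqrt{79948034}}{94} \approx 95.121 i$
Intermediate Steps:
$t = -156$ ($t = -7 - 149 = -156$)
$H = -9048$ ($H = \left(-156\right) 58 = -9048$)
$\sqrt{x{\left(k{\left(3,a \right)} \right)} + H} = \sqrt{\frac{1}{91 + 3} - 9048} = \sqrt{\frac{1}{94} - 9048} = \sqrt{- \frac{850511}{94}} = \frac{i \sqrt{79948034}}{94}$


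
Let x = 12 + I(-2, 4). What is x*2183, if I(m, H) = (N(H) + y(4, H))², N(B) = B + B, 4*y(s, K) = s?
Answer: 203019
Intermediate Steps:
y(s, K) = s/4
N(B) = 2*B
I(m, H) = (1 + 2*H)² (I(m, H) = (2*H + (¼)*4)² = (2*H + 1)² = (1 + 2*H)²)
x = 93 (x = 12 + (1 + 2*4)² = 12 + (1 + 8)² = 12 + 9² = 12 + 81 = 93)
x*2183 = 93*2183 = 203019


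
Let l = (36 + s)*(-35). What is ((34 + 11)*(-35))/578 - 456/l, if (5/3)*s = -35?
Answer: -187769/101150 ≈ -1.8563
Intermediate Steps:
s = -21 (s = (3/5)*(-35) = -21)
l = -525 (l = (36 - 21)*(-35) = 15*(-35) = -525)
((34 + 11)*(-35))/578 - 456/l = ((34 + 11)*(-35))/578 - 456/(-525) = (45*(-35))*(1/578) - 456*(-1/525) = -1575*1/578 + 152/175 = -1575/578 + 152/175 = -187769/101150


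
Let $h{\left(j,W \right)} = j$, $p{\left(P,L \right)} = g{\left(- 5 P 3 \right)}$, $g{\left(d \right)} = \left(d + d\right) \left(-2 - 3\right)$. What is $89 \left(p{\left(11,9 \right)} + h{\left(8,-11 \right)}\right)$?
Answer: $147562$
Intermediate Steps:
$g{\left(d \right)} = - 10 d$ ($g{\left(d \right)} = 2 d \left(-5\right) = - 10 d$)
$p{\left(P,L \right)} = 150 P$ ($p{\left(P,L \right)} = - 10 - 5 P 3 = - 10 \left(- 15 P\right) = 150 P$)
$89 \left(p{\left(11,9 \right)} + h{\left(8,-11 \right)}\right) = 89 \left(150 \cdot 11 + 8\right) = 89 \left(1650 + 8\right) = 89 \cdot 1658 = 147562$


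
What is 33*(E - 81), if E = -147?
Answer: -7524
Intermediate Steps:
33*(E - 81) = 33*(-147 - 81) = 33*(-228) = -7524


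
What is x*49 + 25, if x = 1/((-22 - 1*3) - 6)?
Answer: 726/31 ≈ 23.419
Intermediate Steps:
x = -1/31 (x = 1/((-22 - 3) - 6) = 1/(-25 - 6) = 1/(-31) = -1/31 ≈ -0.032258)
x*49 + 25 = -1/31*49 + 25 = -49/31 + 25 = 726/31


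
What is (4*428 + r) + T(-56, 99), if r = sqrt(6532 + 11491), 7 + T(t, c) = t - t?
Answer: 1705 + sqrt(18023) ≈ 1839.3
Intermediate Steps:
T(t, c) = -7 (T(t, c) = -7 + (t - t) = -7 + 0 = -7)
r = sqrt(18023) ≈ 134.25
(4*428 + r) + T(-56, 99) = (4*428 + sqrt(18023)) - 7 = (1712 + sqrt(18023)) - 7 = 1705 + sqrt(18023)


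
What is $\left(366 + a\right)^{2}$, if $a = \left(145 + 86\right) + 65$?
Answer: $438244$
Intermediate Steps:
$a = 296$ ($a = 231 + 65 = 296$)
$\left(366 + a\right)^{2} = \left(366 + 296\right)^{2} = 662^{2} = 438244$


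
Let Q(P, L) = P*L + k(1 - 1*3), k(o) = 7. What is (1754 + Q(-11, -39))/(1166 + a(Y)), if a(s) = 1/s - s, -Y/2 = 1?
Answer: 876/467 ≈ 1.8758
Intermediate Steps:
Y = -2 (Y = -2*1 = -2)
Q(P, L) = 7 + L*P (Q(P, L) = P*L + 7 = L*P + 7 = 7 + L*P)
(1754 + Q(-11, -39))/(1166 + a(Y)) = (1754 + (7 - 39*(-11)))/(1166 + (1/(-2) - 1*(-2))) = (1754 + (7 + 429))/(1166 + (-½ + 2)) = (1754 + 436)/(1166 + 3/2) = 2190/(2335/2) = 2190*(2/2335) = 876/467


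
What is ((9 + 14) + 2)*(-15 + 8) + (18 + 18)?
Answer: -139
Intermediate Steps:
((9 + 14) + 2)*(-15 + 8) + (18 + 18) = (23 + 2)*(-7) + 36 = 25*(-7) + 36 = -175 + 36 = -139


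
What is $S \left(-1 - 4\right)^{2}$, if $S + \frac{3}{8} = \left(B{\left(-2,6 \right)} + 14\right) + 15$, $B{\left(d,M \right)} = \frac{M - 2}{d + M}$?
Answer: $\frac{5925}{8} \approx 740.63$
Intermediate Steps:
$B{\left(d,M \right)} = \frac{-2 + M}{M + d}$
$S = \frac{237}{8}$ ($S = - \frac{3}{8} + \left(\left(\frac{-2 + 6}{6 - 2} + 14\right) + 15\right) = - \frac{3}{8} + \left(\left(\frac{1}{4} \cdot 4 + 14\right) + 15\right) = - \frac{3}{8} + \left(\left(1 + 14\right) + 15\right) = - \frac{3}{8} + \left(15 + 15\right) = - \frac{3}{8} + 30 = \frac{237}{8} \approx 29.625$)
$S \left(-1 - 4\right)^{2} = \frac{237 \left(-1 - 4\right)^{2}}{8} = \frac{237 \left(-5\right)^{2}}{8} = \frac{237}{8} \cdot 25 = \frac{5925}{8}$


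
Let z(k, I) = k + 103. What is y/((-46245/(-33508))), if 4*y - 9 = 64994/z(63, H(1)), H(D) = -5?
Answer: 278484988/3838335 ≈ 72.554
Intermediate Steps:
z(k, I) = 103 + k
y = 8311/83 (y = 9/4 + (64994/(103 + 63))/4 = 9/4 + (64994/166)/4 = 9/4 + (64994*(1/166))/4 = 9/4 + (1/4)*(32497/83) = 9/4 + 32497/332 = 8311/83 ≈ 100.13)
y/((-46245/(-33508))) = 8311/(83*((-46245/(-33508)))) = 8311/(83*((-46245*(-1/33508)))) = 8311/(83*(46245/33508)) = (8311/83)*(33508/46245) = 278484988/3838335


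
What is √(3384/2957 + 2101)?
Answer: √18380833237/2957 ≈ 45.849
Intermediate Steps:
√(3384/2957 + 2101) = √(6216041/2957) = √18380833237/2957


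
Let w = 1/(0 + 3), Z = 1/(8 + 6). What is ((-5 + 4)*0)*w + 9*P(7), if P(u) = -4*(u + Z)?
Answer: -1782/7 ≈ -254.57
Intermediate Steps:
Z = 1/14 ≈ 0.071429
P(u) = -2/7 - 4*u (P(u) = -4*(u + 1/14) = -4*(1/14 + u) = -2/7 - 4*u)
w = ⅓ (w = 1/3 = ⅓ ≈ 0.33333)
((-5 + 4)*0)*w + 9*P(7) = ((-5 + 4)*0)*(⅓) + 9*(-2/7 - 4*7) = -1*0*(⅓) + 9*(-2/7 - 28) = 0*(⅓) + 9*(-198/7) = 0 - 1782/7 = -1782/7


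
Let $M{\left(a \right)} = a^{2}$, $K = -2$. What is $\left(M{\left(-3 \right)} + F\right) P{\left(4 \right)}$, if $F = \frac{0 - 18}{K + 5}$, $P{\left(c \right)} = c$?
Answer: $12$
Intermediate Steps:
$F = -6$ ($F = \frac{0 - 18}{-2 + 5} = - \frac{18}{3} = \left(-18\right) \frac{1}{3} = -6$)
$\left(M{\left(-3 \right)} + F\right) P{\left(4 \right)} = \left(\left(-3\right)^{2} - 6\right) 4 = \left(9 - 6\right) 4 = 3 \cdot 4 = 12$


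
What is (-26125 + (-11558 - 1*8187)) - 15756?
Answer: -61626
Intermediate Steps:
(-26125 + (-11558 - 1*8187)) - 15756 = (-26125 + (-11558 - 8187)) - 15756 = (-26125 - 19745) - 15756 = -45870 - 15756 = -61626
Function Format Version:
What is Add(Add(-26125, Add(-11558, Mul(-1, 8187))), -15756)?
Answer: -61626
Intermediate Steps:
Add(Add(-26125, Add(-11558, Mul(-1, 8187))), -15756) = Add(Add(-26125, Add(-11558, -8187)), -15756) = Add(Add(-26125, -19745), -15756) = Add(-45870, -15756) = -61626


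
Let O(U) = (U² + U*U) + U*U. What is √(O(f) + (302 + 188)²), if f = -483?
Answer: 7*√19183 ≈ 969.52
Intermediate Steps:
O(U) = 3*U² (O(U) = (U² + U²) + U² = 2*U² + U² = 3*U²)
√(O(f) + (302 + 188)²) = √(3*(-483)² + (302 + 188)²) = √(3*233289 + 490²) = √(699867 + 240100) = √939967 = 7*√19183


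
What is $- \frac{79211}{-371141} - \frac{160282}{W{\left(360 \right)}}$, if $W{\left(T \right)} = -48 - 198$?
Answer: $\frac{29753353834}{45650343} \approx 651.77$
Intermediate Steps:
$W{\left(T \right)} = -246$
$- \frac{79211}{-371141} - \frac{160282}{W{\left(360 \right)}} = - \frac{79211}{-371141} - \frac{160282}{-246} = \left(-79211\right) \left(- \frac{1}{371141}\right) - - \frac{80141}{123} = \frac{79211}{371141} + \frac{80141}{123} = \frac{29753353834}{45650343}$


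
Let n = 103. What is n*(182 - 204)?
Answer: -2266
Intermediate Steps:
n*(182 - 204) = 103*(182 - 204) = 103*(-22) = -2266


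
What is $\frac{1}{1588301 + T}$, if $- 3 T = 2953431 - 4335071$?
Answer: $\frac{3}{6146543} \approx 4.8808 \cdot 10^{-7}$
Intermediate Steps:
$T = \frac{1381640}{3}$ ($T = - \frac{2953431 - 4335071}{3} = \left(- \frac{1}{3}\right) \left(-1381640\right) = \frac{1381640}{3} \approx 4.6055 \cdot 10^{5}$)
$\frac{1}{1588301 + T} = \frac{1}{1588301 + \frac{1381640}{3}} = \frac{1}{\frac{6146543}{3}} = \frac{3}{6146543}$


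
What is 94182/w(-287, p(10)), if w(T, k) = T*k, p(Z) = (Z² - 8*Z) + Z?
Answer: -15697/1435 ≈ -10.939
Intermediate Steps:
p(Z) = Z² - 7*Z
94182/w(-287, p(10)) = 94182/((-2870*(-7 + 10))) = 94182/((-2870*3)) = 94182/((-287*30)) = 94182/(-8610) = 94182*(-1/8610) = -15697/1435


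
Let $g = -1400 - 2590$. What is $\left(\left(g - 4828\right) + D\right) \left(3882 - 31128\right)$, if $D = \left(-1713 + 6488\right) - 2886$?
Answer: $188787534$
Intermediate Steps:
$g = -3990$
$D = 1889$ ($D = 4775 - 2886 = 1889$)
$\left(\left(g - 4828\right) + D\right) \left(3882 - 31128\right) = \left(\left(-3990 - 4828\right) + 1889\right) \left(3882 - 31128\right) = \left(\left(-3990 - 4828\right) + 1889\right) \left(-27246\right) = \left(-8818 + 1889\right) \left(-27246\right) = \left(-6929\right) \left(-27246\right) = 188787534$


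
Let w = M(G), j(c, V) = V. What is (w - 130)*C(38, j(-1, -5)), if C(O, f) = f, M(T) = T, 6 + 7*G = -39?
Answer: 4775/7 ≈ 682.14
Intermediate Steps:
G = -45/7 (G = -6/7 + (1/7)*(-39) = -6/7 - 39/7 = -45/7 ≈ -6.4286)
w = -45/7 ≈ -6.4286
(w - 130)*C(38, j(-1, -5)) = (-45/7 - 130)*(-5) = -955/7*(-5) = 4775/7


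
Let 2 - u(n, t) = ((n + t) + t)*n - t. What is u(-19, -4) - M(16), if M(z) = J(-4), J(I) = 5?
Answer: -520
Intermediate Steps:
u(n, t) = 2 + t - n*(n + 2*t) (u(n, t) = 2 - (((n + t) + t)*n - t) = 2 - ((n + 2*t)*n - t) = 2 - (n*(n + 2*t) - t) = 2 - (-t + n*(n + 2*t)) = 2 + (t - n*(n + 2*t)) = 2 + t - n*(n + 2*t))
M(z) = 5
u(-19, -4) - M(16) = (2 - 4 - 1*(-19)**2 - 2*(-19)*(-4)) - 1*5 = (2 - 4 - 1*361 - 152) - 5 = (2 - 4 - 361 - 152) - 5 = -515 - 5 = -520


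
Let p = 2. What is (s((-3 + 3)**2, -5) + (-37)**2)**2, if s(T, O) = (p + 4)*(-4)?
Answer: 1809025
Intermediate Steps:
s(T, O) = -24 (s(T, O) = (2 + 4)*(-4) = 6*(-4) = -24)
(s((-3 + 3)**2, -5) + (-37)**2)**2 = (-24 + (-37)**2)**2 = (-24 + 1369)**2 = 1345**2 = 1809025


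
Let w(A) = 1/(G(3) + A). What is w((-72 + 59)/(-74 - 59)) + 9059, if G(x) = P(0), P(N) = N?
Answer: 117900/13 ≈ 9069.2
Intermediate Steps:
G(x) = 0
w(A) = 1/A (w(A) = 1/(0 + A) = 1/A)
w((-72 + 59)/(-74 - 59)) + 9059 = 1/((-72 + 59)/(-74 - 59)) + 9059 = 1/(-13/(-133)) + 9059 = 1/(-13*(-1/133)) + 9059 = 1/(13/133) + 9059 = 133/13 + 9059 = 117900/13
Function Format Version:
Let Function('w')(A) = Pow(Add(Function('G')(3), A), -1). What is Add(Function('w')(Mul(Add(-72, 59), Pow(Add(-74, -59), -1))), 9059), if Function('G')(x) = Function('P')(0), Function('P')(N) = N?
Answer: Rational(117900, 13) ≈ 9069.2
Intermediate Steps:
Function('G')(x) = 0
Function('w')(A) = Pow(A, -1) (Function('w')(A) = Pow(Add(0, A), -1) = Pow(A, -1))
Add(Function('w')(Mul(Add(-72, 59), Pow(Add(-74, -59), -1))), 9059) = Add(Pow(Mul(Add(-72, 59), Pow(Add(-74, -59), -1)), -1), 9059) = Add(Pow(Mul(-13, Pow(-133, -1)), -1), 9059) = Add(Pow(Mul(-13, Rational(-1, 133)), -1), 9059) = Add(Pow(Rational(13, 133), -1), 9059) = Add(Rational(133, 13), 9059) = Rational(117900, 13)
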